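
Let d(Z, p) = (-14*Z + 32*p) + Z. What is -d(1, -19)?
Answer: 621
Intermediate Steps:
d(Z, p) = -13*Z + 32*p
-d(1, -19) = -(-13*1 + 32*(-19)) = -(-13 - 608) = -1*(-621) = 621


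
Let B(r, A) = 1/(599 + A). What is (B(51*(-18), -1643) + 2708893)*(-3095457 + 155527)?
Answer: -4157184924819815/522 ≈ -7.9640e+12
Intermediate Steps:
(B(51*(-18), -1643) + 2708893)*(-3095457 + 155527) = (1/(599 - 1643) + 2708893)*(-3095457 + 155527) = (1/(-1044) + 2708893)*(-2939930) = (-1/1044 + 2708893)*(-2939930) = (2828084291/1044)*(-2939930) = -4157184924819815/522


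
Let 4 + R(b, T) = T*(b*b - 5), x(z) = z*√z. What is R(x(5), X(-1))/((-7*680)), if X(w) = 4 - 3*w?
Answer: -209/1190 ≈ -0.17563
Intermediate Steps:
x(z) = z^(3/2)
R(b, T) = -4 + T*(-5 + b²) (R(b, T) = -4 + T*(b*b - 5) = -4 + T*(b² - 5) = -4 + T*(-5 + b²))
R(x(5), X(-1))/((-7*680)) = (-4 - 5*(4 - 3*(-1)) + (4 - 3*(-1))*(5^(3/2))²)/((-7*680)) = (-4 - 5*(4 + 3) + (4 + 3)*(5*√5)²)/(-4760) = (-4 - 5*7 + 7*125)*(-1/4760) = (-4 - 35 + 875)*(-1/4760) = 836*(-1/4760) = -209/1190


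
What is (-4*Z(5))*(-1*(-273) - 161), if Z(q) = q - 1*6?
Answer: 448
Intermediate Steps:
Z(q) = -6 + q (Z(q) = q - 6 = -6 + q)
(-4*Z(5))*(-1*(-273) - 161) = (-4*(-6 + 5))*(-1*(-273) - 161) = (-4*(-1))*(273 - 161) = 4*112 = 448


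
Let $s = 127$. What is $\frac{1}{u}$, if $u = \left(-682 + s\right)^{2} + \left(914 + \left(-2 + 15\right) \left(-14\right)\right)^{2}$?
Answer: $\frac{1}{843849} \approx 1.185 \cdot 10^{-6}$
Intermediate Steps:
$u = 843849$ ($u = \left(-682 + 127\right)^{2} + \left(914 + \left(-2 + 15\right) \left(-14\right)\right)^{2} = \left(-555\right)^{2} + \left(914 + 13 \left(-14\right)\right)^{2} = 308025 + \left(914 - 182\right)^{2} = 308025 + 732^{2} = 308025 + 535824 = 843849$)
$\frac{1}{u} = \frac{1}{843849}$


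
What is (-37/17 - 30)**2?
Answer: 299209/289 ≈ 1035.3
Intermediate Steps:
(-37/17 - 30)**2 = (-547/17)**2 = 299209/289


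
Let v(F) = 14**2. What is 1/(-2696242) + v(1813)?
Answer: 528463431/2696242 ≈ 196.00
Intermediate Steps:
v(F) = 196
1/(-2696242) + v(1813) = 1/(-2696242) + 196 = -1/2696242 + 196 = 528463431/2696242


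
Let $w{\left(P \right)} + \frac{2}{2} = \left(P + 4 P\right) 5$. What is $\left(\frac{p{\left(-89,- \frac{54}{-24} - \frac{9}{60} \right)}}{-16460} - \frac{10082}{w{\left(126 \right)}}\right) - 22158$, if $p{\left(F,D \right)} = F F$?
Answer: $- \frac{1148696314269}{51832540} \approx -22162.0$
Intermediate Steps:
$p{\left(F,D \right)} = F^{2}$
$w{\left(P \right)} = -1 + 25 P$ ($w{\left(P \right)} = -1 + \left(P + 4 P\right) 5 = -1 + 5 P 5 = -1 + 25 P$)
$\left(\frac{p{\left(-89,- \frac{54}{-24} - \frac{9}{60} \right)}}{-16460} - \frac{10082}{w{\left(126 \right)}}\right) - 22158 = \left(\frac{\left(-89\right)^{2}}{-16460} - \frac{10082}{-1 + 25 \cdot 126}\right) - 22158 = \left(7921 \left(- \frac{1}{16460}\right) - \frac{10082}{-1 + 3150}\right) - 22158 = \left(- \frac{7921}{16460} - \frac{10082}{3149}\right) - 22158 = - \frac{190892949}{51832540} - 22158 = - \frac{1148696314269}{51832540}$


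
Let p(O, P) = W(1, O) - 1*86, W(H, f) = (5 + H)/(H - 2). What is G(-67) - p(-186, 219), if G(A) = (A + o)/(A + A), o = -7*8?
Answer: 12451/134 ≈ 92.918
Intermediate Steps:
o = -56
W(H, f) = (5 + H)/(-2 + H)
p(O, P) = -92 (p(O, P) = (5 + 1)/(-2 + 1) - 1*86 = 6/(-1) - 86 = -1*6 - 86 = -6 - 86 = -92)
G(A) = (-56 + A)/(2*A) (G(A) = (A - 56)/(A + A) = (-56 + A)/((2*A)) = (-56 + A)*(1/(2*A)) = (-56 + A)/(2*A))
G(-67) - p(-186, 219) = (½)*(-56 - 67)/(-67) - 1*(-92) = (½)*(-1/67)*(-123) + 92 = 123/134 + 92 = 12451/134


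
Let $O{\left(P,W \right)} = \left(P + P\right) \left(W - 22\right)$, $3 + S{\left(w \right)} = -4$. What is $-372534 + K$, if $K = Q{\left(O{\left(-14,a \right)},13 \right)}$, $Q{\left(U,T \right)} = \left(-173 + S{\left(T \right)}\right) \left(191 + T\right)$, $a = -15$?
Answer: $-409254$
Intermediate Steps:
$S{\left(w \right)} = -7$ ($S{\left(w \right)} = -3 - 4 = -7$)
$O{\left(P,W \right)} = 2 P \left(-22 + W\right)$
$Q{\left(U,T \right)} = -34380 - 180 T$ ($Q{\left(U,T \right)} = \left(-173 - 7\right) \left(191 + T\right) = - 180 \left(191 + T\right) = -34380 - 180 T$)
$K = -36720$ ($K = -34380 - 2340 = -36720$)
$-372534 + K = -372534 - 36720 = -409254$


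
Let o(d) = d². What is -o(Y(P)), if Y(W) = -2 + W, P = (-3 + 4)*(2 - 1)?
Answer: -1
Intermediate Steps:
P = 1 (P = 1*1 = 1)
-o(Y(P)) = -(-2 + 1)² = -1*(-1)² = -1*1 = -1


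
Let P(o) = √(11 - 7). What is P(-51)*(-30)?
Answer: -60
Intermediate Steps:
P(o) = 2 (P(o) = √4 = 2)
P(-51)*(-30) = 2*(-30) = -60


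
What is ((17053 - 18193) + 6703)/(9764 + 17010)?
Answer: 5563/26774 ≈ 0.20778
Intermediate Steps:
((17053 - 18193) + 6703)/(9764 + 17010) = (-1140 + 6703)/26774 = 5563*(1/26774) = 5563/26774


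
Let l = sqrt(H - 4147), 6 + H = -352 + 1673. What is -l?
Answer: -4*I*sqrt(177) ≈ -53.217*I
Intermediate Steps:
H = 1315 (H = -6 + (-352 + 1673) = -6 + 1321 = 1315)
l = 4*I*sqrt(177) (l = sqrt(1315 - 4147) = sqrt(-2832) = 4*I*sqrt(177) ≈ 53.217*I)
-l = -4*I*sqrt(177)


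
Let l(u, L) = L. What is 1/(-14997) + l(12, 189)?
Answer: 2834432/14997 ≈ 189.00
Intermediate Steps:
1/(-14997) + l(12, 189) = 1/(-14997) + 189 = -1/14997 + 189 = 2834432/14997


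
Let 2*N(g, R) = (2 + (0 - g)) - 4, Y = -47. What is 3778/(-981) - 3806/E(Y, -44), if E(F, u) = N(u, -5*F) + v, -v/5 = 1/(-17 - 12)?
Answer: -55298293/301167 ≈ -183.61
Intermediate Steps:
N(g, R) = -1 - g/2 (N(g, R) = ((2 + (0 - g)) - 4)/2 = ((2 - g) - 4)/2 = (-2 - g)/2 = -1 - g/2)
v = 5/29 (v = -5/(-17 - 12) = -5/(-29) = -5*(-1/29) = 5/29 ≈ 0.17241)
E(F, u) = -24/29 - u/2 (E(F, u) = (-1 - u/2) + 5/29 = -24/29 - u/2)
3778/(-981) - 3806/E(Y, -44) = 3778/(-981) - 3806/(-24/29 - 1/2*(-44)) = 3778*(-1/981) - 3806/(-24/29 + 22) = -3778/981 - 3806/614/29 = -3778/981 - 3806*29/614 = -3778/981 - 55187/307 = -55298293/301167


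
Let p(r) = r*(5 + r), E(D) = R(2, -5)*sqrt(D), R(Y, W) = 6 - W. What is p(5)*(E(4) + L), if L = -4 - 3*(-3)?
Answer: 1350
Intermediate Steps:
L = 5 (L = -4 + 9 = 5)
E(D) = 11*sqrt(D) (E(D) = (6 - 1*(-5))*sqrt(D) = (6 + 5)*sqrt(D) = 11*sqrt(D))
p(5)*(E(4) + L) = (5*(5 + 5))*(11*sqrt(4) + 5) = (5*10)*(11*2 + 5) = 50*(22 + 5) = 50*27 = 1350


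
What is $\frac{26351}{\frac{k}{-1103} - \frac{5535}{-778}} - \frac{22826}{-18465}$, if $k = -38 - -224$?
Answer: $\frac{139226451678244}{36686243535} \approx 3795.1$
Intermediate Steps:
$k = 186$ ($k = -38 + 224 = 186$)
$\frac{26351}{\frac{k}{-1103} - \frac{5535}{-778}} - \frac{22826}{-18465} = \frac{26351}{\frac{186}{-1103} - \frac{5535}{-778}} - \frac{22826}{-18465} = \frac{26351}{186 \left(- \frac{1}{1103}\right) - - \frac{5535}{778}} - - \frac{22826}{18465} = \frac{26351}{- \frac{186}{1103} + \frac{5535}{778}} + \frac{22826}{18465} = \frac{26351}{\frac{5960397}{858134}} + \frac{22826}{18465} = 26351 \cdot \frac{858134}{5960397} + \frac{22826}{18465} = \frac{22612689034}{5960397} + \frac{22826}{18465} = \frac{139226451678244}{36686243535}$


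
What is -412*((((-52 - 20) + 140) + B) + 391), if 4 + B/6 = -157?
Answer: 208884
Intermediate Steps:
B = -966 (B = -24 + 6*(-157) = -24 - 942 = -966)
-412*((((-52 - 20) + 140) + B) + 391) = -412*((((-52 - 20) + 140) - 966) + 391) = -412*(((-72 + 140) - 966) + 391) = -412*((68 - 966) + 391) = -412*(-898 + 391) = -412*(-507) = 208884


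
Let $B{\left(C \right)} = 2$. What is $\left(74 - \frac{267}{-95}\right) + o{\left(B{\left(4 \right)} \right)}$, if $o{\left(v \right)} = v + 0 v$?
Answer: $\frac{7487}{95} \approx 78.811$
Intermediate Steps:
$o{\left(v \right)} = v$ ($o{\left(v \right)} = v + 0 = v$)
$\left(74 - \frac{267}{-95}\right) + o{\left(B{\left(4 \right)} \right)} = \left(74 - \frac{267}{-95}\right) + 2 = \left(74 - - \frac{267}{95}\right) + 2 = \left(74 + \frac{267}{95}\right) + 2 = \frac{7297}{95} + 2 = \frac{7487}{95}$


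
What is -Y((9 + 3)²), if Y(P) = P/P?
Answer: -1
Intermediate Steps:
Y(P) = 1
-Y((9 + 3)²) = -1*1 = -1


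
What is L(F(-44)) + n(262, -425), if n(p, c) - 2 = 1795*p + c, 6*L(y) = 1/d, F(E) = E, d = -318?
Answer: 896506235/1908 ≈ 4.6987e+5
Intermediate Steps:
L(y) = -1/1908 (L(y) = (⅙)/(-318) = (⅙)*(-1/318) = -1/1908)
n(p, c) = 2 + c + 1795*p (n(p, c) = 2 + (1795*p + c) = 2 + (c + 1795*p) = 2 + c + 1795*p)
L(F(-44)) + n(262, -425) = -1/1908 + (2 - 425 + 1795*262) = -1/1908 + (2 - 425 + 470290) = -1/1908 + 469867 = 896506235/1908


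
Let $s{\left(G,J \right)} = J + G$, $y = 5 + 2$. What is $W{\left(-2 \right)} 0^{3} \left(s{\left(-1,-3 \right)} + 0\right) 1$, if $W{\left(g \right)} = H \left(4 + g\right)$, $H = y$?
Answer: $0$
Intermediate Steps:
$y = 7$
$s{\left(G,J \right)} = G + J$
$H = 7$
$W{\left(g \right)} = 28 + 7 g$ ($W{\left(g \right)} = 7 \left(4 + g\right) = 28 + 7 g$)
$W{\left(-2 \right)} 0^{3} \left(s{\left(-1,-3 \right)} + 0\right) 1 = \left(28 + 7 \left(-2\right)\right) 0^{3} \left(\left(-1 - 3\right) + 0\right) 1 = \left(28 - 14\right) 0 \left(-4 + 0\right) 1 = 14 \cdot 0 \left(\left(-4\right) 1\right) = 0 \left(-4\right) = 0$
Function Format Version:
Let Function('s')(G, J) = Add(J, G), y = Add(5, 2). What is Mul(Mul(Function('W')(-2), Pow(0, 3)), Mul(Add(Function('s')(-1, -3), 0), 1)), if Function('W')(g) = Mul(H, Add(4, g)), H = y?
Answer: 0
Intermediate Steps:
y = 7
Function('s')(G, J) = Add(G, J)
H = 7
Function('W')(g) = Add(28, Mul(7, g)) (Function('W')(g) = Mul(7, Add(4, g)) = Add(28, Mul(7, g)))
Mul(Mul(Function('W')(-2), Pow(0, 3)), Mul(Add(Function('s')(-1, -3), 0), 1)) = Mul(Mul(Add(28, Mul(7, -2)), Pow(0, 3)), Mul(Add(Add(-1, -3), 0), 1)) = Mul(Mul(Add(28, -14), 0), Mul(Add(-4, 0), 1)) = Mul(Mul(14, 0), Mul(-4, 1)) = Mul(0, -4) = 0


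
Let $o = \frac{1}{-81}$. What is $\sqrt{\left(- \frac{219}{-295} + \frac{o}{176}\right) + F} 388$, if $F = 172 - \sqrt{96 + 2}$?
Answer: $\frac{97 \sqrt{2357399073205 - 95528386800 \sqrt{2}}}{29205} \approx 4951.3$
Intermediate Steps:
$o = - \frac{1}{81} \approx -0.012346$
$F = 172 - 7 \sqrt{2}$ ($F = 172 - \sqrt{98} = 172 - 7 \sqrt{2} \approx 162.1$)
$\sqrt{\left(- \frac{219}{-295} + \frac{o}{176}\right) + F} 388 = \sqrt{\left(- \frac{219}{-295} - \frac{1}{81 \cdot 176}\right) + \left(172 - 7 \sqrt{2}\right)} 388 = \sqrt{\left(\left(-219\right) \left(- \frac{1}{295}\right) - \frac{1}{14256}\right) + \left(172 - 7 \sqrt{2}\right)} 388 = \sqrt{\left(\frac{219}{295} - \frac{1}{14256}\right) + \left(172 - 7 \sqrt{2}\right)} 388 = \sqrt{\frac{3121769}{4205520} + \left(172 - 7 \sqrt{2}\right)} 388 = \sqrt{\frac{726471209}{4205520} - 7 \sqrt{2}} \cdot 388 = 388 \sqrt{\frac{726471209}{4205520} - 7 \sqrt{2}}$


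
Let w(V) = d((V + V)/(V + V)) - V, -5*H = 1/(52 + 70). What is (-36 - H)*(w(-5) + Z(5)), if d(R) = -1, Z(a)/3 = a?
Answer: -417221/610 ≈ -683.97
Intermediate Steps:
Z(a) = 3*a
H = -1/610 (H = -1/(5*(52 + 70)) = -⅕/122 = -⅕*1/122 = -1/610 ≈ -0.0016393)
w(V) = -1 - V
(-36 - H)*(w(-5) + Z(5)) = (-36 - 1*(-1/610))*((-1 - 1*(-5)) + 3*5) = (-36 + 1/610)*((-1 + 5) + 15) = -21959*(4 + 15)/610 = -21959/610*19 = -417221/610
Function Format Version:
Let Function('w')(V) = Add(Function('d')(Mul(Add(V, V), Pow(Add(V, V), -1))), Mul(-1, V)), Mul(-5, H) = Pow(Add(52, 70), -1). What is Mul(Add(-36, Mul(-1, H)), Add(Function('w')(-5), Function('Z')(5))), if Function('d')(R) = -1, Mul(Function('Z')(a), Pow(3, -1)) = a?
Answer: Rational(-417221, 610) ≈ -683.97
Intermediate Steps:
Function('Z')(a) = Mul(3, a)
H = Rational(-1, 610) (H = Mul(Rational(-1, 5), Pow(Add(52, 70), -1)) = Mul(Rational(-1, 5), Pow(122, -1)) = Mul(Rational(-1, 5), Rational(1, 122)) = Rational(-1, 610) ≈ -0.0016393)
Function('w')(V) = Add(-1, Mul(-1, V))
Mul(Add(-36, Mul(-1, H)), Add(Function('w')(-5), Function('Z')(5))) = Mul(Add(-36, Mul(-1, Rational(-1, 610))), Add(Add(-1, Mul(-1, -5)), Mul(3, 5))) = Mul(Add(-36, Rational(1, 610)), Add(Add(-1, 5), 15)) = Mul(Rational(-21959, 610), Add(4, 15)) = Mul(Rational(-21959, 610), 19) = Rational(-417221, 610)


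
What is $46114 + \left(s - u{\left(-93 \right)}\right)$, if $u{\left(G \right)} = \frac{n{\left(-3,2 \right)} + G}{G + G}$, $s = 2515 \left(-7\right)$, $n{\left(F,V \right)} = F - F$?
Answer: $\frac{57017}{2} \approx 28509.0$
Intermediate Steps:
$n{\left(F,V \right)} = 0$
$s = -17605$
$u{\left(G \right)} = \frac{1}{2}$ ($u{\left(G \right)} = \frac{0 + G}{G + G} = \frac{G}{2 G} = G \frac{1}{2 G} = \frac{1}{2}$)
$46114 + \left(s - u{\left(-93 \right)}\right) = 46114 - \frac{35211}{2} = \frac{57017}{2}$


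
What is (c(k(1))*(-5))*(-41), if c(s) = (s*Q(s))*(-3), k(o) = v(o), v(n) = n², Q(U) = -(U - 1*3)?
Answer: -1230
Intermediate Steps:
Q(U) = 3 - U (Q(U) = -(U - 3) = -(-3 + U) = 3 - U)
k(o) = o²
c(s) = -3*s*(3 - s) (c(s) = (s*(3 - s))*(-3) = -3*s*(3 - s))
(c(k(1))*(-5))*(-41) = ((3*1²*(-3 + 1²))*(-5))*(-41) = ((3*1*(-3 + 1))*(-5))*(-41) = ((3*1*(-2))*(-5))*(-41) = -6*(-5)*(-41) = 30*(-41) = -1230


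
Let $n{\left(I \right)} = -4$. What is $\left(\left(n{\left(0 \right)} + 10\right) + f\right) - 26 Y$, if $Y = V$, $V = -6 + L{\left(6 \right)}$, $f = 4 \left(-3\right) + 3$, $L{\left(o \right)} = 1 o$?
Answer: $-3$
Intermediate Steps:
$L{\left(o \right)} = o$
$f = -9$ ($f = -12 + 3 = -9$)
$V = 0$ ($V = -6 + 6 = 0$)
$Y = 0$
$\left(\left(n{\left(0 \right)} + 10\right) + f\right) - 26 Y = \left(\left(-4 + 10\right) - 9\right) - 0 = \left(6 - 9\right) + 0 = -3 + 0 = -3$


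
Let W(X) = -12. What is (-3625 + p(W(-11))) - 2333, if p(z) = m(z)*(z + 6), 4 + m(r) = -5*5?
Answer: -5784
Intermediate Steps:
m(r) = -29 (m(r) = -4 - 5*5 = -4 - 25 = -29)
p(z) = -174 - 29*z (p(z) = -29*(z + 6) = -29*(6 + z) = -174 - 29*z)
(-3625 + p(W(-11))) - 2333 = (-3625 + (-174 - 29*(-12))) - 2333 = (-3625 + (-174 + 348)) - 2333 = (-3625 + 174) - 2333 = -3451 - 2333 = -5784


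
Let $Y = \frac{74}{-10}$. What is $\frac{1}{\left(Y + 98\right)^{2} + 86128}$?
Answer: $\frac{25}{2358409} \approx 1.06 \cdot 10^{-5}$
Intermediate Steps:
$Y = - \frac{37}{5}$ ($Y = 74 \left(- \frac{1}{10}\right) = - \frac{37}{5} \approx -7.4$)
$\frac{1}{\left(Y + 98\right)^{2} + 86128} = \frac{1}{\left(- \frac{37}{5} + 98\right)^{2} + 86128} = \frac{1}{\left(\frac{453}{5}\right)^{2} + 86128} = \frac{1}{\frac{205209}{25} + 86128} = \frac{1}{\frac{2358409}{25}} = \frac{25}{2358409}$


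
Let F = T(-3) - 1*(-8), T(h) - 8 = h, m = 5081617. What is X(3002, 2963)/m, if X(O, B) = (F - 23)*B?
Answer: -29630/5081617 ≈ -0.0058308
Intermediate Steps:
T(h) = 8 + h
F = 13 (F = (8 - 3) - 1*(-8) = 5 + 8 = 13)
X(O, B) = -10*B (X(O, B) = (13 - 23)*B = -10*B)
X(3002, 2963)/m = -10*2963/5081617 = -29630*1/5081617 = -29630/5081617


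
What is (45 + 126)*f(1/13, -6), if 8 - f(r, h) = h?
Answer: 2394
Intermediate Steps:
f(r, h) = 8 - h
(45 + 126)*f(1/13, -6) = (45 + 126)*(8 - 1*(-6)) = 171*(8 + 6) = 171*14 = 2394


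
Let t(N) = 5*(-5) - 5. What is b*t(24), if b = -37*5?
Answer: 5550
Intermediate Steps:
b = -185
t(N) = -30 (t(N) = -25 - 5 = -30)
b*t(24) = -185*(-30) = 5550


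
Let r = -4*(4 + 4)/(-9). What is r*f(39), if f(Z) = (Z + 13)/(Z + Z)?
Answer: 64/27 ≈ 2.3704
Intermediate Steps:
f(Z) = (13 + Z)/(2*Z) (f(Z) = (13 + Z)/((2*Z)) = (13 + Z)*(1/(2*Z)) = (13 + Z)/(2*Z))
r = 32/9 (r = -4*8*(-1/9) = -32*(-1/9) = 32/9 ≈ 3.5556)
r*f(39) = 32*((1/2)*(13 + 39)/39)/9 = 32*((1/2)*(1/39)*52)/9 = (32/9)*(2/3) = 64/27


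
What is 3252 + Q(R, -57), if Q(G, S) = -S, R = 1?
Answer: 3309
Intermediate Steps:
3252 + Q(R, -57) = 3252 - 1*(-57) = 3252 + 57 = 3309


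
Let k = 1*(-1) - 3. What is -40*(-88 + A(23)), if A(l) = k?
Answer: 3680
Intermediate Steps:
k = -4 (k = -1 - 3 = -4)
A(l) = -4
-40*(-88 + A(23)) = -40*(-88 - 4) = -40*(-92) = 3680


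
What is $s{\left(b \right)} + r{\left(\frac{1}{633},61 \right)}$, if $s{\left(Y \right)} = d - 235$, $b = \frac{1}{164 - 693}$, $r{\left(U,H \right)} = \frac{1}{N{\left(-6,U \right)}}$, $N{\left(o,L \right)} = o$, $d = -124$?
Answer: $- \frac{2155}{6} \approx -359.17$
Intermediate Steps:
$r{\left(U,H \right)} = - \frac{1}{6}$ ($r{\left(U,H \right)} = \frac{1}{-6} = - \frac{1}{6}$)
$b = - \frac{1}{529}$ ($b = \frac{1}{-529} = - \frac{1}{529} \approx -0.0018904$)
$s{\left(Y \right)} = -359$ ($s{\left(Y \right)} = -124 - 235 = -359$)
$s{\left(b \right)} + r{\left(\frac{1}{633},61 \right)} = -359 - \frac{1}{6} = - \frac{2155}{6}$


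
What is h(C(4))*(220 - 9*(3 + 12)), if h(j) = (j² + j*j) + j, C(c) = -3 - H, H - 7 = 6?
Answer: 42160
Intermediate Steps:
H = 13 (H = 7 + 6 = 13)
C(c) = -16 (C(c) = -3 - 1*13 = -3 - 13 = -16)
h(j) = j + 2*j² (h(j) = (j² + j²) + j = 2*j² + j = j + 2*j²)
h(C(4))*(220 - 9*(3 + 12)) = (-16*(1 + 2*(-16)))*(220 - 9*(3 + 12)) = (-16*(1 - 32))*(220 - 9*15) = (-16*(-31))*(220 - 135) = 496*85 = 42160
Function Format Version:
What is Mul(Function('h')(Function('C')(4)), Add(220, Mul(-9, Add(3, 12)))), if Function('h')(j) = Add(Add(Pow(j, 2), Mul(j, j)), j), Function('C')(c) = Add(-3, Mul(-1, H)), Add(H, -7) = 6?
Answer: 42160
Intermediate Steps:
H = 13 (H = Add(7, 6) = 13)
Function('C')(c) = -16 (Function('C')(c) = Add(-3, Mul(-1, 13)) = Add(-3, -13) = -16)
Function('h')(j) = Add(j, Mul(2, Pow(j, 2))) (Function('h')(j) = Add(Add(Pow(j, 2), Pow(j, 2)), j) = Add(Mul(2, Pow(j, 2)), j) = Add(j, Mul(2, Pow(j, 2))))
Mul(Function('h')(Function('C')(4)), Add(220, Mul(-9, Add(3, 12)))) = Mul(Mul(-16, Add(1, Mul(2, -16))), Add(220, Mul(-9, Add(3, 12)))) = Mul(Mul(-16, Add(1, -32)), Add(220, Mul(-9, 15))) = Mul(Mul(-16, -31), Add(220, -135)) = Mul(496, 85) = 42160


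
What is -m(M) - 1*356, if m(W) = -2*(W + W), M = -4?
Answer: -372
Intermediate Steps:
m(W) = -4*W
-m(M) - 1*356 = -(-4)*(-4) - 1*356 = -1*16 - 356 = -16 - 356 = -372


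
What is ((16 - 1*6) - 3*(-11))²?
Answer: 1849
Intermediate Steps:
((16 - 1*6) - 3*(-11))² = ((16 - 6) + 33)² = (10 + 33)² = 43² = 1849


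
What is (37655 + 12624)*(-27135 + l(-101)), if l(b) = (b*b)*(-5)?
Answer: -3928801060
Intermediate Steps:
l(b) = -5*b**2 (l(b) = b**2*(-5) = -5*b**2)
(37655 + 12624)*(-27135 + l(-101)) = (37655 + 12624)*(-27135 - 5*(-101)**2) = 50279*(-27135 - 5*10201) = 50279*(-27135 - 51005) = 50279*(-78140) = -3928801060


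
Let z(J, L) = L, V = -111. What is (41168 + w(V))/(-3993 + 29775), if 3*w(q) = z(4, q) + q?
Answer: 6849/4297 ≈ 1.5939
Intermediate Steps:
w(q) = 2*q/3 (w(q) = (q + q)/3 = (2*q)/3 = 2*q/3)
(41168 + w(V))/(-3993 + 29775) = (41168 + (⅔)*(-111))/(-3993 + 29775) = (41168 - 74)/25782 = 41094*(1/25782) = 6849/4297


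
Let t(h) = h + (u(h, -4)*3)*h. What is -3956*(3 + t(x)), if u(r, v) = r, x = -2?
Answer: -51428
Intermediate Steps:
t(h) = h + 3*h**2 (t(h) = h + (h*3)*h = h + (3*h)*h = h + 3*h**2)
-3956*(3 + t(x)) = -3956*(3 - 2*(1 + 3*(-2))) = -3956*(3 - 2*(1 - 6)) = -3956*(3 - 2*(-5)) = -3956*(3 + 10) = -3956*13 = -51428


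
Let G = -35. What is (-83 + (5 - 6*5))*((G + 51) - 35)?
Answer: 2052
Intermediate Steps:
(-83 + (5 - 6*5))*((G + 51) - 35) = (-83 + (5 - 6*5))*((-35 + 51) - 35) = (-83 + (5 - 30))*(16 - 35) = (-83 - 25)*(-19) = -108*(-19) = 2052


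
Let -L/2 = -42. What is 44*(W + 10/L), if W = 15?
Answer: 13970/21 ≈ 665.24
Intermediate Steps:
L = 84 (L = -2*(-42) = 84)
44*(W + 10/L) = 44*(15 + 10/84) = 44*(15 + 10*(1/84)) = 44*(15 + 5/42) = 44*(635/42) = 13970/21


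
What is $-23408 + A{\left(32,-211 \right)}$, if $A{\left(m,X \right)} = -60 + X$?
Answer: $-23679$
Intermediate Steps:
$-23408 + A{\left(32,-211 \right)} = -23408 - 271 = -23679$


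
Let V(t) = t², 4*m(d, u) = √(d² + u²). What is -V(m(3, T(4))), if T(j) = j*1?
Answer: -25/16 ≈ -1.5625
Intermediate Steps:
T(j) = j
m(d, u) = √(d² + u²)/4
-V(m(3, T(4))) = -(√(3² + 4²)/4)² = -(√(9 + 16)/4)² = -(√25/4)² = -((¼)*5)² = -(5/4)² = -1*25/16 = -25/16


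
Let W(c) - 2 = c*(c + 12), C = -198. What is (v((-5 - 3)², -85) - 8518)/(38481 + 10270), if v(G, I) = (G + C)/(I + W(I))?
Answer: -26073665/149226811 ≈ -0.17473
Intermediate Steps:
W(c) = 2 + c*(12 + c) (W(c) = 2 + c*(c + 12) = 2 + c*(12 + c))
v(G, I) = (-198 + G)/(2 + I² + 13*I) (v(G, I) = (G - 198)/(I + (2 + I² + 12*I)) = (-198 + G)/(2 + I² + 13*I))
(v((-5 - 3)², -85) - 8518)/(38481 + 10270) = ((-198 + (-5 - 3)²)/(2 + (-85)² + 13*(-85)) - 8518)/(38481 + 10270) = ((-198 + (-8)²)/(2 + 7225 - 1105) - 8518)/48751 = ((-198 + 64)/6122 - 8518)*(1/48751) = ((1/6122)*(-134) - 8518)*(1/48751) = (-67/3061 - 8518)*(1/48751) = -26073665/3061*1/48751 = -26073665/149226811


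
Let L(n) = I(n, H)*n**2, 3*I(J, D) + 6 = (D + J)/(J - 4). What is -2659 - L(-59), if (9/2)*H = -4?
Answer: 777592/243 ≈ 3200.0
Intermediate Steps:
H = -8/9 (H = (2/9)*(-4) = -8/9 ≈ -0.88889)
I(J, D) = -2 + (D + J)/(3*(-4 + J)) (I(J, D) = -2 + ((D + J)/(J - 4))/3 = -2 + ((D + J)/(-4 + J))/3 = -2 + (D + J)/(3*(-4 + J)))
L(n) = n**2*(208/9 - 5*n)/(3*(-4 + n)) (L(n) = ((24 - 8/9 - 5*n)/(3*(-4 + n)))*n**2 = ((208/9 - 5*n)/(3*(-4 + n)))*n**2 = n**2*(208/9 - 5*n)/(3*(-4 + n)))
-2659 - L(-59) = -2659 - (-59)**2*(208 - 45*(-59))/(27*(-4 - 59)) = -2659 - 3481*(208 + 2655)/(27*(-63)) = -2659 - 3481*(-1)*2863/(27*63) = -2659 - 1*(-1423729/243) = -2659 + 1423729/243 = 777592/243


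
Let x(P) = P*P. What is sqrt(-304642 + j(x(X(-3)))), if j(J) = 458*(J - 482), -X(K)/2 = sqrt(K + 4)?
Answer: 3*I*sqrt(58174) ≈ 723.58*I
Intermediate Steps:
X(K) = -2*sqrt(4 + K) (X(K) = -2*sqrt(K + 4) = -2*sqrt(4 + K))
x(P) = P**2
j(J) = -220756 + 458*J (j(J) = 458*(-482 + J) = -220756 + 458*J)
sqrt(-304642 + j(x(X(-3)))) = sqrt(-304642 + (-220756 + 458*(-2*sqrt(4 - 3))**2)) = sqrt(-304642 + (-220756 + 458*(-2*sqrt(1))**2)) = sqrt(-304642 + (-220756 + 458*(-2*1)**2)) = sqrt(-304642 + (-220756 + 458*(-2)**2)) = sqrt(-304642 + (-220756 + 458*4)) = sqrt(-304642 + (-220756 + 1832)) = sqrt(-304642 - 218924) = sqrt(-523566) = 3*I*sqrt(58174)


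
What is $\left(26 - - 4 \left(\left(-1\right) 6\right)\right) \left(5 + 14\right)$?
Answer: $38$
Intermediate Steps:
$\left(26 - - 4 \left(\left(-1\right) 6\right)\right) \left(5 + 14\right) = \left(26 - \left(-4\right) \left(-6\right)\right) 19 = \left(26 - 24\right) 19 = 2 \cdot 19 = 38$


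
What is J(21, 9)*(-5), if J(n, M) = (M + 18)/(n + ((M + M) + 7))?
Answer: -135/46 ≈ -2.9348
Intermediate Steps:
J(n, M) = (18 + M)/(7 + n + 2*M) (J(n, M) = (18 + M)/(n + (2*M + 7)) = (18 + M)/(n + (7 + 2*M)) = (18 + M)/(7 + n + 2*M))
J(21, 9)*(-5) = ((18 + 9)/(7 + 21 + 2*9))*(-5) = (27/(7 + 21 + 18))*(-5) = (27/46)*(-5) = -135/46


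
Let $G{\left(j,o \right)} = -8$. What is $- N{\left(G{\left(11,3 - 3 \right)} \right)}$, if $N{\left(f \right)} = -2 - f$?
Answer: $-6$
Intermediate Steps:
$- N{\left(G{\left(11,3 - 3 \right)} \right)} = - (-2 - -8) = - (-2 + 8) = \left(-1\right) 6 = -6$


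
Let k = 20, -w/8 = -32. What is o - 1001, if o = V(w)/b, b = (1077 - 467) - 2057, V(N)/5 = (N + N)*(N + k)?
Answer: -2155007/1447 ≈ -1489.3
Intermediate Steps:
w = 256 (w = -8*(-32) = 256)
V(N) = 10*N*(20 + N) (V(N) = 5*((N + N)*(N + 20)) = 5*((2*N)*(20 + N)) = 5*(2*N*(20 + N)) = 10*N*(20 + N))
b = -1447 (b = 610 - 2057 = -1447)
o = -706560/1447 (o = (10*256*(20 + 256))/(-1447) = (10*256*276)*(-1/1447) = 706560*(-1/1447) = -706560/1447 ≈ -488.29)
o - 1001 = -706560/1447 - 1001 = -2155007/1447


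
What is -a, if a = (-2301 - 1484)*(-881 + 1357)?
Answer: 1801660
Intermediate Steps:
a = -1801660 (a = -3785*476 = -1801660)
-a = -1*(-1801660) = 1801660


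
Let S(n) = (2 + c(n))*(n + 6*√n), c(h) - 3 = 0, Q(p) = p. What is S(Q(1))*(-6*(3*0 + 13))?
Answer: -2730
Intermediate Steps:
c(h) = 3 (c(h) = 3 + 0 = 3)
S(n) = 5*n + 30*√n (S(n) = (2 + 3)*(n + 6*√n) = 5*(n + 6*√n) = 5*n + 30*√n)
S(Q(1))*(-6*(3*0 + 13)) = (5*1 + 30*√1)*(-6*(3*0 + 13)) = (5 + 30*1)*(-6*(0 + 13)) = (5 + 30)*(-6*13) = 35*(-78) = -2730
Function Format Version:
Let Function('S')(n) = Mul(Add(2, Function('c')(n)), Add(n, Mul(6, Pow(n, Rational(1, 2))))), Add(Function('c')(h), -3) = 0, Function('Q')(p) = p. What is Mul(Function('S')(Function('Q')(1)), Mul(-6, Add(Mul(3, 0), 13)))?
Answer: -2730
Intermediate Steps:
Function('c')(h) = 3 (Function('c')(h) = Add(3, 0) = 3)
Function('S')(n) = Add(Mul(5, n), Mul(30, Pow(n, Rational(1, 2)))) (Function('S')(n) = Mul(Add(2, 3), Add(n, Mul(6, Pow(n, Rational(1, 2))))) = Mul(5, Add(n, Mul(6, Pow(n, Rational(1, 2))))) = Add(Mul(5, n), Mul(30, Pow(n, Rational(1, 2)))))
Mul(Function('S')(Function('Q')(1)), Mul(-6, Add(Mul(3, 0), 13))) = Mul(Add(Mul(5, 1), Mul(30, Pow(1, Rational(1, 2)))), Mul(-6, Add(Mul(3, 0), 13))) = Mul(Add(5, Mul(30, 1)), Mul(-6, Add(0, 13))) = Mul(Add(5, 30), Mul(-6, 13)) = Mul(35, -78) = -2730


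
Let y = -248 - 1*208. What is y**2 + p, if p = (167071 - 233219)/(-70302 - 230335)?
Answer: 62513321380/300637 ≈ 2.0794e+5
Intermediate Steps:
y = -456 (y = -248 - 208 = -456)
p = 66148/300637 (p = -66148/(-300637) = -66148*(-1/300637) = 66148/300637 ≈ 0.22003)
y**2 + p = (-456)**2 + 66148/300637 = 207936 + 66148/300637 = 62513321380/300637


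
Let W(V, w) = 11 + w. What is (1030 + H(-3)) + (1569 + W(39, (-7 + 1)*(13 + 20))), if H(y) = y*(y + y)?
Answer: 2430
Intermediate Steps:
H(y) = 2*y² (H(y) = y*(2*y) = 2*y²)
(1030 + H(-3)) + (1569 + W(39, (-7 + 1)*(13 + 20))) = (1030 + 2*(-3)²) + (1569 + (11 + (-7 + 1)*(13 + 20))) = (1030 + 2*9) + (1569 + (11 - 6*33)) = (1030 + 18) + (1569 + (11 - 198)) = 1048 + (1569 - 187) = 1048 + 1382 = 2430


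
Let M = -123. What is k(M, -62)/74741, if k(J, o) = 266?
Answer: 266/74741 ≈ 0.0035590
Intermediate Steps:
k(M, -62)/74741 = 266/74741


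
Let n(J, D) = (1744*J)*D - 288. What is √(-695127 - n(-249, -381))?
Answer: 5*I*√6645855 ≈ 12890.0*I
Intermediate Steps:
n(J, D) = -288 + 1744*D*J (n(J, D) = 1744*D*J - 288 = -288 + 1744*D*J)
√(-695127 - n(-249, -381)) = √(-695127 - (-288 + 1744*(-381)*(-249))) = √(-695127 - (-288 + 165451536)) = √(-695127 - 1*165451248) = √(-695127 - 165451248) = √(-166146375) = 5*I*√6645855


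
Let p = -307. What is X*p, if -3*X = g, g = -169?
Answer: -51883/3 ≈ -17294.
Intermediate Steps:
X = 169/3 (X = -⅓*(-169) = 169/3 ≈ 56.333)
X*p = (169/3)*(-307) = -51883/3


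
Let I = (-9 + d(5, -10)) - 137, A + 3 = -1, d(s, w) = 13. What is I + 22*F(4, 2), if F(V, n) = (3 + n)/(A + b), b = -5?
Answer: -1307/9 ≈ -145.22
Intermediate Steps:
A = -4 (A = -3 - 1 = -4)
F(V, n) = -⅓ - n/9 (F(V, n) = (3 + n)/(-4 - 5) = (3 + n)/(-9) = (3 + n)*(-⅑) = -⅓ - n/9)
I = -133 (I = (-9 + 13) - 137 = 4 - 137 = -133)
I + 22*F(4, 2) = -133 + 22*(-⅓ - ⅑*2) = -133 + 22*(-⅓ - 2/9) = -133 + 22*(-5/9) = -133 - 110/9 = -1307/9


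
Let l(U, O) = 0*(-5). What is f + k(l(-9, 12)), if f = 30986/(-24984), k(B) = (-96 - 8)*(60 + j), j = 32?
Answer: -119538949/12492 ≈ -9569.2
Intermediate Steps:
l(U, O) = 0
k(B) = -9568 (k(B) = (-96 - 8)*(60 + 32) = -104*92 = -9568)
f = -15493/12492 (f = 30986*(-1/24984) = -15493/12492 ≈ -1.2402)
f + k(l(-9, 12)) = -15493/12492 - 9568 = -119538949/12492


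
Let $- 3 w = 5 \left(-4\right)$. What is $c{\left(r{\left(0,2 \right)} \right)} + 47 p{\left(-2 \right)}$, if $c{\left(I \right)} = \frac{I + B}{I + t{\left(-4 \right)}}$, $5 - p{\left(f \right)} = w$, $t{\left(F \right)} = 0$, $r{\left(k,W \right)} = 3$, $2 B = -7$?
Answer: $- \frac{157}{2} \approx -78.5$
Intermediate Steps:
$B = - \frac{7}{2}$ ($B = \frac{1}{2} \left(-7\right) = - \frac{7}{2} \approx -3.5$)
$w = \frac{20}{3}$ ($w = - \frac{5 \left(-4\right)}{3} = \left(- \frac{1}{3}\right) \left(-20\right) = \frac{20}{3} \approx 6.6667$)
$p{\left(f \right)} = - \frac{5}{3}$ ($p{\left(f \right)} = 5 - \frac{20}{3} = - \frac{5}{3}$)
$c{\left(I \right)} = \frac{- \frac{7}{2} + I}{I}$ ($c{\left(I \right)} = \frac{I - \frac{7}{2}}{I + 0} = \frac{- \frac{7}{2} + I}{I}$)
$c{\left(r{\left(0,2 \right)} \right)} + 47 p{\left(-2 \right)} = \frac{- \frac{7}{2} + 3}{3} + 47 \left(- \frac{5}{3}\right) = \frac{1}{3} \left(- \frac{1}{2}\right) - \frac{235}{3} = - \frac{1}{6} - \frac{235}{3} = - \frac{157}{2}$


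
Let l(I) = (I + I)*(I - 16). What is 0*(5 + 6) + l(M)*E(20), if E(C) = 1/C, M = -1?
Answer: 17/10 ≈ 1.7000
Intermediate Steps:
E(C) = 1/C
l(I) = 2*I*(-16 + I) (l(I) = (2*I)*(-16 + I) = 2*I*(-16 + I))
0*(5 + 6) + l(M)*E(20) = 0*(5 + 6) + (2*(-1)*(-16 - 1))/20 = 0*11 + (2*(-1)*(-17))*(1/20) = 0 + 34*(1/20) = 0 + 17/10 = 17/10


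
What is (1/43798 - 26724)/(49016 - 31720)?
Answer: -1170457751/757530208 ≈ -1.5451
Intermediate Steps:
(1/43798 - 26724)/(49016 - 31720) = (1/43798 - 26724)/17296 = -1170457751/43798*1/17296 = -1170457751/757530208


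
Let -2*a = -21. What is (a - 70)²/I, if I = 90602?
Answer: 14161/362408 ≈ 0.039075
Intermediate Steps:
a = 21/2 (a = -½*(-21) = 21/2 ≈ 10.500)
(a - 70)²/I = (21/2 - 70)²/90602 = (-119/2)²*(1/90602) = (14161/4)*(1/90602) = 14161/362408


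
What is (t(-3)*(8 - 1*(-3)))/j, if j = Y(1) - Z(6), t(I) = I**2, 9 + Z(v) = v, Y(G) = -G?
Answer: 99/2 ≈ 49.500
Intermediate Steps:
Z(v) = -9 + v
j = 2 (j = -1*1 - (-9 + 6) = -1 - 1*(-3) = -1 + 3 = 2)
(t(-3)*(8 - 1*(-3)))/j = ((-3)**2*(8 - 1*(-3)))/2 = (9*(8 + 3))*(1/2) = (9*11)*(1/2) = 99*(1/2) = 99/2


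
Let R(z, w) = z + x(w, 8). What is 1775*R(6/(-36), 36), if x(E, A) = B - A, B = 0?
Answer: -86975/6 ≈ -14496.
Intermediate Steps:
x(E, A) = -A (x(E, A) = 0 - A = -A)
R(z, w) = -8 + z (R(z, w) = z - 1*8 = z - 8 = -8 + z)
1775*R(6/(-36), 36) = 1775*(-8 + 6/(-36)) = 1775*(-8 + 6*(-1/36)) = 1775*(-8 - ⅙) = 1775*(-49/6) = -86975/6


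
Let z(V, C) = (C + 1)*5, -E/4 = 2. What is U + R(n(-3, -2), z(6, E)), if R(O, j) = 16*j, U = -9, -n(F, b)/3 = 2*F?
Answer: -569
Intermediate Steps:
n(F, b) = -6*F
E = -8 (E = -4*2 = -8)
z(V, C) = 5 + 5*C (z(V, C) = (1 + C)*5 = 5 + 5*C)
U + R(n(-3, -2), z(6, E)) = -9 + 16*(5 + 5*(-8)) = -9 + 16*(5 - 40) = -9 + 16*(-35) = -9 - 560 = -569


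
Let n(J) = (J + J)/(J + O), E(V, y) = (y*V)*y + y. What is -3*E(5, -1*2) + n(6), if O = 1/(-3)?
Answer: -882/17 ≈ -51.882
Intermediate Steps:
E(V, y) = y + V*y² (E(V, y) = (V*y)*y + y = V*y² + y = y + V*y²)
O = -⅓ (O = -⅓*1 = -⅓ ≈ -0.33333)
n(J) = 2*J/(-⅓ + J) (n(J) = (J + J)/(J - ⅓) = (2*J)/(-⅓ + J) = 2*J/(-⅓ + J))
-3*E(5, -1*2) + n(6) = -3*(-1*2)*(1 + 5*(-1*2)) + 6*6/(-1 + 3*6) = -(-6)*(1 + 5*(-2)) + 6*6/(-1 + 18) = -(-6)*(1 - 10) + 6*6/17 = -(-6)*(-9) + 6*6*(1/17) = -3*18 + 36/17 = -54 + 36/17 = -882/17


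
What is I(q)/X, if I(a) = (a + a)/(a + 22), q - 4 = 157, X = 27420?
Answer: 161/2508930 ≈ 6.4171e-5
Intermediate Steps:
q = 161 (q = 4 + 157 = 161)
I(a) = 2*a/(22 + a) (I(a) = (2*a)/(22 + a) = 2*a/(22 + a))
I(q)/X = (2*161/(22 + 161))/27420 = (2*161/183)*(1/27420) = (2*161*(1/183))*(1/27420) = (322/183)*(1/27420) = 161/2508930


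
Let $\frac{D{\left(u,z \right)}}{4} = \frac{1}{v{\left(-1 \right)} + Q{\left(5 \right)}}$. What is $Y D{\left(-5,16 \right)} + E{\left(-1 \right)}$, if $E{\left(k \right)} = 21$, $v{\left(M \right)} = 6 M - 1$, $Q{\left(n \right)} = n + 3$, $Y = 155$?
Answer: $641$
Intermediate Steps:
$Q{\left(n \right)} = 3 + n$
$v{\left(M \right)} = -1 + 6 M$
$D{\left(u,z \right)} = 4$ ($D{\left(u,z \right)} = \frac{4}{\left(-1 + 6 \left(-1\right)\right) + \left(3 + 5\right)} = \frac{4}{\left(-1 - 6\right) + 8} = \frac{4}{-7 + 8} = \frac{4}{1} = 4 \cdot 1 = 4$)
$Y D{\left(-5,16 \right)} + E{\left(-1 \right)} = 155 \cdot 4 + 21 = 620 + 21 = 641$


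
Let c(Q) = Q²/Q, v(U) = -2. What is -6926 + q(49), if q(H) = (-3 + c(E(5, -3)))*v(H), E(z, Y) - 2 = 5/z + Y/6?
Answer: -6925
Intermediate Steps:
E(z, Y) = 2 + 5/z + Y/6 (E(z, Y) = 2 + (5/z + Y/6) = 2 + 5/z + Y/6)
c(Q) = Q
q(H) = 1 (q(H) = (-3 + (2 + 5/5 + (⅙)*(-3)))*(-2) = (-3 + (2 + 5*(⅕) - ½))*(-2) = (-3 + (2 + 1 - ½))*(-2) = (-3 + 5/2)*(-2) = -½*(-2) = 1)
-6926 + q(49) = -6926 + 1 = -6925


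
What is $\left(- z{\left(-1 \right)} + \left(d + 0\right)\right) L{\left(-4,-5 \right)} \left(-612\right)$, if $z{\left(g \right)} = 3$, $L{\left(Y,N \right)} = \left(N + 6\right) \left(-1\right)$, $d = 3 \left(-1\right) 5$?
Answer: $-11016$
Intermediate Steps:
$d = -15$ ($d = \left(-3\right) 5 = -15$)
$L{\left(Y,N \right)} = -6 - N$ ($L{\left(Y,N \right)} = \left(6 + N\right) \left(-1\right) = -6 - N$)
$\left(- z{\left(-1 \right)} + \left(d + 0\right)\right) L{\left(-4,-5 \right)} \left(-612\right) = \left(\left(-1\right) 3 + \left(-15 + 0\right)\right) \left(-6 - -5\right) \left(-612\right) = \left(-3 - 15\right) \left(-6 + 5\right) \left(-612\right) = \left(-18\right) \left(-1\right) \left(-612\right) = 18 \left(-612\right) = -11016$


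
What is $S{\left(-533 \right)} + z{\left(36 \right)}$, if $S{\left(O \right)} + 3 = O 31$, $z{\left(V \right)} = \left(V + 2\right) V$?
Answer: $-15158$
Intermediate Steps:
$z{\left(V \right)} = V \left(2 + V\right)$ ($z{\left(V \right)} = \left(2 + V\right) V = V \left(2 + V\right)$)
$S{\left(O \right)} = -3 + 31 O$ ($S{\left(O \right)} = -3 + O 31 = -3 + 31 O$)
$S{\left(-533 \right)} + z{\left(36 \right)} = \left(-3 + 31 \left(-533\right)\right) + 36 \left(2 + 36\right) = \left(-3 - 16523\right) + 36 \cdot 38 = -16526 + 1368 = -15158$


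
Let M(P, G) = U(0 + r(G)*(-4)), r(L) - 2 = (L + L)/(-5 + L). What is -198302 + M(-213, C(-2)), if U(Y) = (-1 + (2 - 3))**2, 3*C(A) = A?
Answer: -198298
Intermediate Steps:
r(L) = 2 + 2*L/(-5 + L) (r(L) = 2 + (L + L)/(-5 + L) = 2 + (2*L)/(-5 + L) = 2 + 2*L/(-5 + L))
C(A) = A/3
U(Y) = 4 (U(Y) = (-1 - 1)**2 = (-2)**2 = 4)
M(P, G) = 4
-198302 + M(-213, C(-2)) = -198302 + 4 = -198298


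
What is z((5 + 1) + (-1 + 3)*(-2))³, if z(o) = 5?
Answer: 125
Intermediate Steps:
z((5 + 1) + (-1 + 3)*(-2))³ = 5³ = 125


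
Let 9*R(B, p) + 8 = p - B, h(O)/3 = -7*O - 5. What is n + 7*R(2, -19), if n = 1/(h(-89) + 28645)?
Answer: -6191288/274491 ≈ -22.556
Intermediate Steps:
h(O) = -15 - 21*O (h(O) = 3*(-7*O - 5) = 3*(-5 - 7*O) = -15 - 21*O)
R(B, p) = -8/9 - B/9 + p/9 (R(B, p) = -8/9 + (p - B)/9 = -8/9 + (-B/9 + p/9) = -8/9 - B/9 + p/9)
n = 1/30499 (n = 1/((-15 - 21*(-89)) + 28645) = 1/((-15 + 1869) + 28645) = 1/(1854 + 28645) = 1/30499 ≈ 3.2788e-5)
n + 7*R(2, -19) = 1/30499 + 7*(-8/9 - ⅑*2 + (⅑)*(-19)) = 1/30499 + 7*(-8/9 - 2/9 - 19/9) = 1/30499 + 7*(-29/9) = 1/30499 - 203/9 = -6191288/274491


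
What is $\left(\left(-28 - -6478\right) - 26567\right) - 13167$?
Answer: $-33284$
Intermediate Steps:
$\left(\left(-28 - -6478\right) - 26567\right) - 13167 = \left(\left(-28 + 6478\right) - 26567\right) - 13167 = \left(6450 - 26567\right) - 13167 = -20117 - 13167 = -33284$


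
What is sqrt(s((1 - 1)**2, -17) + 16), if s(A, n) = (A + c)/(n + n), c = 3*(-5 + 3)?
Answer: 5*sqrt(187)/17 ≈ 4.0220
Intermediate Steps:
c = -6 (c = 3*(-2) = -6)
s(A, n) = (-6 + A)/(2*n) (s(A, n) = (A - 6)/(n + n) = (-6 + A)/((2*n)) = (-6 + A)*(1/(2*n)) = (-6 + A)/(2*n))
sqrt(s((1 - 1)**2, -17) + 16) = sqrt((1/2)*(-6 + (1 - 1)**2)/(-17) + 16) = sqrt((1/2)*(-1/17)*(-6 + 0**2) + 16) = sqrt((1/2)*(-1/17)*(-6 + 0) + 16) = sqrt((1/2)*(-1/17)*(-6) + 16) = sqrt(3/17 + 16) = sqrt(275/17) = 5*sqrt(187)/17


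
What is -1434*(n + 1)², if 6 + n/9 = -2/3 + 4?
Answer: -758586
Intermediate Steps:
n = -24 (n = -54 + 9*(-2/3 + 4) = -54 + 9*(-2*⅓ + 4) = -54 + 9*(-⅔ + 4) = -54 + 9*(10/3) = -54 + 30 = -24)
-1434*(n + 1)² = -1434*(-24 + 1)² = -1434*(-23)² = -1434*529 = -758586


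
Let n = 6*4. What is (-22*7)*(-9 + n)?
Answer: -2310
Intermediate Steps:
n = 24
(-22*7)*(-9 + n) = (-22*7)*(-9 + 24) = -154*15 = -2310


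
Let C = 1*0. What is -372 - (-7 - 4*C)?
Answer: -365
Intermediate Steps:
C = 0
-372 - (-7 - 4*C) = -372 - (-7 - 4*0) = -372 - (-7 + 0) = -372 - 1*(-7) = -372 + 7 = -365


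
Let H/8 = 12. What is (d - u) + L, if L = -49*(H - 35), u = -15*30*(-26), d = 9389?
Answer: -5300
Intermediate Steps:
H = 96 (H = 8*12 = 96)
u = 11700 (u = -450*(-26) = 11700)
L = -2989 (L = -49*(96 - 35) = -49*61 = -2989)
(d - u) + L = (9389 - 1*11700) - 2989 = (9389 - 11700) - 2989 = -2311 - 2989 = -5300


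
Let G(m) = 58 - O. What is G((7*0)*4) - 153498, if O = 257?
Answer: -153697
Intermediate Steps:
G(m) = -199 (G(m) = 58 - 1*257 = 58 - 257 = -199)
G((7*0)*4) - 153498 = -199 - 153498 = -153697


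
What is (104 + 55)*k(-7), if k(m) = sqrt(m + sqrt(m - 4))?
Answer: 159*sqrt(-7 + I*sqrt(11)) ≈ 97.105 + 431.74*I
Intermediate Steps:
k(m) = sqrt(m + sqrt(-4 + m))
(104 + 55)*k(-7) = (104 + 55)*sqrt(-7 + sqrt(-4 - 7)) = 159*sqrt(-7 + sqrt(-11)) = 159*sqrt(-7 + I*sqrt(11))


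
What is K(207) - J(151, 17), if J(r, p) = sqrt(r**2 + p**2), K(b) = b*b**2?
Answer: 8869743 - sqrt(23090) ≈ 8.8696e+6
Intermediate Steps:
K(b) = b**3
J(r, p) = sqrt(p**2 + r**2)
K(207) - J(151, 17) = 207**3 - sqrt(17**2 + 151**2) = 8869743 - sqrt(289 + 22801) = 8869743 - sqrt(23090)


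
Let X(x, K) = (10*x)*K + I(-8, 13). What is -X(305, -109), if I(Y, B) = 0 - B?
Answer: 332463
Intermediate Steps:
I(Y, B) = -B
X(x, K) = -13 + 10*K*x (X(x, K) = (10*x)*K - 1*13 = 10*K*x - 13 = -13 + 10*K*x)
-X(305, -109) = -(-13 + 10*(-109)*305) = -(-13 - 332450) = -1*(-332463) = 332463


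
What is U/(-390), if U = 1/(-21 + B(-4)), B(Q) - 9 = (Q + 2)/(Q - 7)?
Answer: 11/50700 ≈ 0.00021696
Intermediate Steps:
B(Q) = 9 + (2 + Q)/(-7 + Q) (B(Q) = 9 + (Q + 2)/(Q - 7) = 9 + (2 + Q)/(-7 + Q))
U = -11/130 (U = 1/(-21 + (-61 + 10*(-4))/(-7 - 4)) = 1/(-21 + (-61 - 40)/(-11)) = 1/(-21 - 1/11*(-101)) = 1/(-21 + 101/11) = 1/(-130/11) = -11/130 ≈ -0.084615)
U/(-390) = -11/130/(-390) = -1/390*(-11/130) = 11/50700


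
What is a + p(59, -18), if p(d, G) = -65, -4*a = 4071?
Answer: -4331/4 ≈ -1082.8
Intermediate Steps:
a = -4071/4 (a = -1/4*4071 = -4071/4 ≈ -1017.8)
a + p(59, -18) = -4071/4 - 65 = -4331/4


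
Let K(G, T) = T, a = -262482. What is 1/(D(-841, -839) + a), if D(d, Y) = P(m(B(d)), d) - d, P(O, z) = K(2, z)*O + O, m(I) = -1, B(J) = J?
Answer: -1/260801 ≈ -3.8343e-6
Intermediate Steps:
P(O, z) = O + O*z (P(O, z) = z*O + O = O*z + O = O + O*z)
D(d, Y) = -1 - 2*d (D(d, Y) = -(1 + d) - d = (-1 - d) - d = -1 - 2*d)
1/(D(-841, -839) + a) = 1/((-1 - 2*(-841)) - 262482) = 1/((-1 + 1682) - 262482) = 1/(1681 - 262482) = 1/(-260801) = -1/260801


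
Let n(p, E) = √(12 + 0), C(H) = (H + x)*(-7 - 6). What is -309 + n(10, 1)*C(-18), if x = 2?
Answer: -309 + 416*√3 ≈ 411.53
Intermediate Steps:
C(H) = -26 - 13*H (C(H) = (H + 2)*(-7 - 6) = (2 + H)*(-13) = -26 - 13*H)
n(p, E) = 2*√3 (n(p, E) = √12 = 2*√3)
-309 + n(10, 1)*C(-18) = -309 + (2*√3)*(-26 - 13*(-18)) = -309 + (2*√3)*(-26 + 234) = -309 + (2*√3)*208 = -309 + 416*√3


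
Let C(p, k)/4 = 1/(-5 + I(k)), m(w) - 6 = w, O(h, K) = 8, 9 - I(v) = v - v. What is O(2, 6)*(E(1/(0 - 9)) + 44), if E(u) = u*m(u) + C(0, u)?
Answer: 28736/81 ≈ 354.77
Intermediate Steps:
I(v) = 9 (I(v) = 9 - (v - v) = 9 - 1*0 = 9 + 0 = 9)
m(w) = 6 + w
C(p, k) = 1 (C(p, k) = 4/(-5 + 9) = 4/4 = 4*(1/4) = 1)
E(u) = 1 + u*(6 + u) (E(u) = u*(6 + u) + 1 = 1 + u*(6 + u))
O(2, 6)*(E(1/(0 - 9)) + 44) = 8*((1 + (6 + 1/(0 - 9))/(0 - 9)) + 44) = 8*((1 + (6 + 1/(-9))/(-9)) + 44) = 8*((1 - (6 - 1/9)/9) + 44) = 8*((1 - 1/9*53/9) + 44) = 8*((1 - 53/81) + 44) = 8*(28/81 + 44) = 8*(3592/81) = 28736/81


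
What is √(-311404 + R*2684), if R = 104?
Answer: 2*I*√8067 ≈ 179.63*I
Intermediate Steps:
√(-311404 + R*2684) = √(-311404 + 104*2684) = √(-311404 + 279136) = √(-32268) = 2*I*√8067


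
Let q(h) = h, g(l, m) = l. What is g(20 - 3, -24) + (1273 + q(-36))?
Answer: 1254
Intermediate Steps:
g(20 - 3, -24) + (1273 + q(-36)) = (20 - 3) + (1273 - 36) = 17 + 1237 = 1254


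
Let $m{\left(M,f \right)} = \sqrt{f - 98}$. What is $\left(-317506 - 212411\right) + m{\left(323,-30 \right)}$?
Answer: $-529917 + 8 i \sqrt{2} \approx -5.2992 \cdot 10^{5} + 11.314 i$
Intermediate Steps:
$m{\left(M,f \right)} = \sqrt{-98 + f}$
$\left(-317506 - 212411\right) + m{\left(323,-30 \right)} = \left(-317506 - 212411\right) + \sqrt{-98 - 30} = -529917 + \sqrt{-128} = -529917 + 8 i \sqrt{2}$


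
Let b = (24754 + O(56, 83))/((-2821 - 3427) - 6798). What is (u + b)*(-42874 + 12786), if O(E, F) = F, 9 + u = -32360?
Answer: 6353243840684/6523 ≈ 9.7398e+8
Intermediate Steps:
u = -32369 (u = -9 - 32360 = -32369)
b = -24837/13046 (b = (24754 + 83)/((-2821 - 3427) - 6798) = 24837/(-6248 - 6798) = 24837/(-13046) = 24837*(-1/13046) = -24837/13046 ≈ -1.9038)
(u + b)*(-42874 + 12786) = (-32369 - 24837/13046)*(-42874 + 12786) = -422310811/13046*(-30088) = 6353243840684/6523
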